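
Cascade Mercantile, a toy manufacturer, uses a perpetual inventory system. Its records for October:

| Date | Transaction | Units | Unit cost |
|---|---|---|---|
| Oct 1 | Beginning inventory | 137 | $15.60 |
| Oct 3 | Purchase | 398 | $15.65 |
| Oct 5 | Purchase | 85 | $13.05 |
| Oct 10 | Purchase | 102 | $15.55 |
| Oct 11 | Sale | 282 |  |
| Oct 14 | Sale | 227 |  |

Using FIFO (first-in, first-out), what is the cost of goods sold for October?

COGS = $7,959.00

Oct 11, 282 sold [FIFO — oldest first]: 137 @ $15.60 + 145 @ $15.65 = $4,406.45
Oct 14, 227 sold [FIFO — oldest first]: 227 @ $15.65 = $3,552.55
Total COGS = $4,406.45 + $3,552.55 = $7,959.00
Ending inventory: 26 @ $15.65 + 85 @ $13.05 + 102 @ $15.55 = $3,102.25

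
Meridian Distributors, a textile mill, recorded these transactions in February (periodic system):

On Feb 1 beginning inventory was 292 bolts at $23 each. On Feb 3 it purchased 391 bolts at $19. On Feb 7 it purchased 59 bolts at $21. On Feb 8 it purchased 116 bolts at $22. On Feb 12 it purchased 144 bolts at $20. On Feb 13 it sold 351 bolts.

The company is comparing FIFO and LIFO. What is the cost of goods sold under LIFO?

COGS = $7,279

FIFO COGS: 292 @ $23 + 59 @ $19 = $7,837
LIFO COGS: 144 @ $20 + 116 @ $22 + 59 @ $21 + 32 @ $19 = $7,279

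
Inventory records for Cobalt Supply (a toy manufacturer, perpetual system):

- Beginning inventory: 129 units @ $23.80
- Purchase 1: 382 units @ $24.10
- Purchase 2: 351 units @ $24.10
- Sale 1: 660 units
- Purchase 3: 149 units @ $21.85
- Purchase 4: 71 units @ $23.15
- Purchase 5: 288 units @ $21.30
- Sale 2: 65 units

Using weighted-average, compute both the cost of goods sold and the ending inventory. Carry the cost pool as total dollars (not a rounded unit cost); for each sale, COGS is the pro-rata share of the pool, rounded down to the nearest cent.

COGS = $17,331.33; ending inventory = $14,437.87

After Beginning: 129 on hand, pool $3,070.20 (≈ $23.8000 each)
After Purchase 1: 511 on hand, pool $12,276.40 (≈ $24.0243 each)
After Purchase 2: 862 on hand, pool $20,735.50 (≈ $24.0551 each)
Sale 1, sell 660: 660/862 × $20,735.50 → $15,876.36
After Purchase 3: 351 on hand, pool $8,114.79 (≈ $23.1191 each)
After Purchase 4: 422 on hand, pool $9,758.44 (≈ $23.1243 each)
After Purchase 5: 710 on hand, pool $15,892.84 (≈ $22.3843 each)
Sale 2, sell 65: 65/710 × $15,892.84 → $1,454.97
Total COGS = $15,876.36 + $1,454.97 = $17,331.33
Ending inventory (cost pool remaining) = $14,437.87
Check: goods available $31,769.20 = COGS $17,331.33 + ending $14,437.87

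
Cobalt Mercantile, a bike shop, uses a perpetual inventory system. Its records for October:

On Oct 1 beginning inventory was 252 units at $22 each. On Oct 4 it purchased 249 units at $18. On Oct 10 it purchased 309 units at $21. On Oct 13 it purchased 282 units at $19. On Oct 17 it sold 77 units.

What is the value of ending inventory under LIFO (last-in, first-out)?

Ending inventory = $20,410

Oct 17, 77 sold [LIFO — newest first]: 77 @ $19 = $1,463
Ending inventory: 252 @ $22 + 249 @ $18 + 309 @ $21 + 205 @ $19 = $20,410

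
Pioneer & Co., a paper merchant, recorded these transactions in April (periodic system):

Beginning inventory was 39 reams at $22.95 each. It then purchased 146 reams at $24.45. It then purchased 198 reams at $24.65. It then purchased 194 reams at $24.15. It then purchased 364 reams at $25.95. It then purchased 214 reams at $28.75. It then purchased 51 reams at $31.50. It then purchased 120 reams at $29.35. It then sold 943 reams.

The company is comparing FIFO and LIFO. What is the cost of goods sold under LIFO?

COGS = $25,411.90

FIFO COGS: 39 @ $22.95 + 146 @ $24.45 + 198 @ $24.65 + 194 @ $24.15 + 364 @ $25.95 + 2 @ $28.75 = $23,533.85
LIFO COGS: 120 @ $29.35 + 51 @ $31.50 + 214 @ $28.75 + 364 @ $25.95 + 194 @ $24.15 = $25,411.90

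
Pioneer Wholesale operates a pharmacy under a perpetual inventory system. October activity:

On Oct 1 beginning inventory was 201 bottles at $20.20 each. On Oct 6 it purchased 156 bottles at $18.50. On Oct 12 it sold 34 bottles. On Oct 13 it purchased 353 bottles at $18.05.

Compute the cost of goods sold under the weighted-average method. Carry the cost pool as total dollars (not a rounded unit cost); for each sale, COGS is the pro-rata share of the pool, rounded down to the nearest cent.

COGS = $661.54

After Oct 1: 201 on hand, pool $4,060.20 (≈ $20.2000 each)
After Oct 6: 357 on hand, pool $6,946.20 (≈ $19.4571 each)
Oct 12, sell 34: 34/357 × $6,946.20 → $661.54
After Oct 13: 676 on hand, pool $12,656.31 (≈ $18.7224 each)
Ending inventory (cost pool remaining) = $12,656.31
Check: goods available $13,317.85 = COGS $661.54 + ending $12,656.31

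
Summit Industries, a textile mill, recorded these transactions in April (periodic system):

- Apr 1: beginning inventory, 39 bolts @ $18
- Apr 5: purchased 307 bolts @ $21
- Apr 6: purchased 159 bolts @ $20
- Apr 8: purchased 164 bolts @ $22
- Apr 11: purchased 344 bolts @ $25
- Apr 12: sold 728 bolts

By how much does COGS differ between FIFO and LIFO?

$1,257

FIFO COGS: 39 @ $18 + 307 @ $21 + 159 @ $20 + 164 @ $22 + 59 @ $25 = $15,412
LIFO COGS: 344 @ $25 + 164 @ $22 + 159 @ $20 + 61 @ $21 = $16,669
Difference = |$15,412 − $16,669| = $1,257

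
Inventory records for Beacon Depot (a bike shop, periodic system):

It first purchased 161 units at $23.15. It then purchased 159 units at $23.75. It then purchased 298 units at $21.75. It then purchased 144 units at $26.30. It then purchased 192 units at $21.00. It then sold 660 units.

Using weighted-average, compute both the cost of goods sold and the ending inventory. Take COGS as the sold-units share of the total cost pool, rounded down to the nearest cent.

COGS = $15,084.59; ending inventory = $6,719.51

Sale 1, sell 660: 660/954 × $21,804.10 → $15,084.59
Ending inventory (cost pool remaining) = $6,719.51
Check: goods available $21,804.10 = COGS $15,084.59 + ending $6,719.51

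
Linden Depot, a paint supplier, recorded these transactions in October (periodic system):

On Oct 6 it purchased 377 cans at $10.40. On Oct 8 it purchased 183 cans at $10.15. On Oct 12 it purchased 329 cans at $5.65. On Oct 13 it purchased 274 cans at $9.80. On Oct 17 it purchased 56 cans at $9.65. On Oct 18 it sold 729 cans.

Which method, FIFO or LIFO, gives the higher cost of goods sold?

FIFO

FIFO COGS: 377 @ $10.40 + 183 @ $10.15 + 169 @ $5.65 = $6,733.10
LIFO COGS: 56 @ $9.65 + 274 @ $9.80 + 329 @ $5.65 + 70 @ $10.15 = $5,794.95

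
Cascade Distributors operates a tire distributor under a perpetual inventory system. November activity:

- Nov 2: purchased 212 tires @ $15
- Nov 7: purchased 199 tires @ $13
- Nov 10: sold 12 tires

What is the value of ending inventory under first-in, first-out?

Ending inventory = $5,587

Nov 10, 12 sold [FIFO — oldest first]: 12 @ $15 = $180
Ending inventory: 200 @ $15 + 199 @ $13 = $5,587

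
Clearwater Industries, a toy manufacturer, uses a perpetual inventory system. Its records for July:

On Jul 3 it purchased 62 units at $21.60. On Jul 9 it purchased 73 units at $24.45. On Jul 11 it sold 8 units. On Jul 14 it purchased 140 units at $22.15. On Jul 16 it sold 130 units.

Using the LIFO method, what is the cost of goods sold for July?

COGS = $3,075.10

Jul 11, 8 sold [LIFO — newest first]: 8 @ $24.45 = $195.60
Jul 16, 130 sold [LIFO — newest first]: 130 @ $22.15 = $2,879.50
Total COGS = $195.60 + $2,879.50 = $3,075.10
Ending inventory: 62 @ $21.60 + 65 @ $24.45 + 10 @ $22.15 = $3,149.95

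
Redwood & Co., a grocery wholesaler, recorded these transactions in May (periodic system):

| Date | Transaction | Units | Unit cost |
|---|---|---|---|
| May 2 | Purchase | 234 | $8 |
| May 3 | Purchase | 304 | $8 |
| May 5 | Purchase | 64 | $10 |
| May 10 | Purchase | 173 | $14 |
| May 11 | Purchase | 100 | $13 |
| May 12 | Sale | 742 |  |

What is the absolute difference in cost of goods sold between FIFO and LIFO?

$698

FIFO COGS: 234 @ $8 + 304 @ $8 + 64 @ $10 + 140 @ $14 = $6,904
LIFO COGS: 100 @ $13 + 173 @ $14 + 64 @ $10 + 304 @ $8 + 101 @ $8 = $7,602
Difference = |$6,904 − $7,602| = $698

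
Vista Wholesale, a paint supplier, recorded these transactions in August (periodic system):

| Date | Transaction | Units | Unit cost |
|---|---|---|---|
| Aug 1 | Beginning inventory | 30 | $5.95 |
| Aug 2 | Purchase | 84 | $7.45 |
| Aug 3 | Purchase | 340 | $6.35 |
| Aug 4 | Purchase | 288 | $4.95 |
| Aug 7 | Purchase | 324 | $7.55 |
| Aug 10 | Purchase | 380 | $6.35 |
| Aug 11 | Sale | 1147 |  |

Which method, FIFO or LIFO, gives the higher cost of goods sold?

FIFO COGS: 30 @ $5.95 + 84 @ $7.45 + 340 @ $6.35 + 288 @ $4.95 + 324 @ $7.55 + 81 @ $6.35 = $7,349.45
LIFO COGS: 380 @ $6.35 + 324 @ $7.55 + 288 @ $4.95 + 155 @ $6.35 = $7,269.05

FIFO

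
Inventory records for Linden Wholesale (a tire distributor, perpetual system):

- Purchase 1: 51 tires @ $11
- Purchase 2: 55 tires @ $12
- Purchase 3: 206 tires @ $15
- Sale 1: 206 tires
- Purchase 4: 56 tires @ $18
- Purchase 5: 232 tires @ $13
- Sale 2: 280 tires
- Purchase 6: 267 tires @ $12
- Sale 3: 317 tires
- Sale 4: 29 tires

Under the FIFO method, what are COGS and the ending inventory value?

COGS = $11,119; ending inventory = $420

Sale 1 (206) [FIFO — oldest first]: 51 @ $11 + 55 @ $12 + 100 @ $15 = $2,721
Sale 2 (280) [FIFO — oldest first]: 106 @ $15 + 56 @ $18 + 118 @ $13 = $4,132
Sale 3 (317) [FIFO — oldest first]: 114 @ $13 + 203 @ $12 = $3,918
Sale 4 (29) [FIFO — oldest first]: 29 @ $12 = $348
Total COGS = $2,721 + $4,132 + $3,918 + $348 = $11,119
Ending inventory: 35 @ $12 = $420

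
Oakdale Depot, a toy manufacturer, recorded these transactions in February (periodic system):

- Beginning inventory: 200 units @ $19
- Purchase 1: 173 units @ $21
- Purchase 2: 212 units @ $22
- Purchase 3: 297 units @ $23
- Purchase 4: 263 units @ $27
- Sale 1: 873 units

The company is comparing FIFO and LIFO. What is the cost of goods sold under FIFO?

COGS = $18,721

FIFO COGS: 200 @ $19 + 173 @ $21 + 212 @ $22 + 288 @ $23 = $18,721
LIFO COGS: 263 @ $27 + 297 @ $23 + 212 @ $22 + 101 @ $21 = $20,717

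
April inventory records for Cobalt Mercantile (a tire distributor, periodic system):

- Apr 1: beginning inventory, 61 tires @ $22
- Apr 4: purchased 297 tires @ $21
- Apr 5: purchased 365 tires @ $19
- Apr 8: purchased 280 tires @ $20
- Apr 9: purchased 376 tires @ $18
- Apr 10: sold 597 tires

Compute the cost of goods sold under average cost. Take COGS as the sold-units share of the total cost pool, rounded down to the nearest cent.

Apr 10, sell 597: 597/1379 × $26,882.00 → $11,637.82
Ending inventory (cost pool remaining) = $15,244.18
Check: goods available $26,882.00 = COGS $11,637.82 + ending $15,244.18

COGS = $11,637.82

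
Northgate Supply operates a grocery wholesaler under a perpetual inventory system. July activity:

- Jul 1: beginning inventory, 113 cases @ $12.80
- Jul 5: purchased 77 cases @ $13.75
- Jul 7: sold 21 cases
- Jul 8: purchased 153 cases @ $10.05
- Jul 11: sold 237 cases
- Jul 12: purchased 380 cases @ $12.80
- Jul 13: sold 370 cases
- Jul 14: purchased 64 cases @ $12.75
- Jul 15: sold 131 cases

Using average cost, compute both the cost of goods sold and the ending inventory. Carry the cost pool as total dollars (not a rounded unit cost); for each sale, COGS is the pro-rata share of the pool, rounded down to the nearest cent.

COGS = $9,368.34; ending inventory = $354.46

After Jul 1: 113 on hand, pool $1,446.40 (≈ $12.8000 each)
After Jul 5: 190 on hand, pool $2,505.15 (≈ $13.1850 each)
Jul 7, sell 21: 21/190 × $2,505.15 → $276.88
After Jul 8: 322 on hand, pool $3,765.92 (≈ $11.6954 each)
Jul 11, sell 237: 237/322 × $3,765.92 → $2,771.81
After Jul 12: 465 on hand, pool $5,858.11 (≈ $12.5981 each)
Jul 13, sell 370: 370/465 × $5,858.11 → $4,661.29
After Jul 14: 159 on hand, pool $2,012.82 (≈ $12.6592 each)
Jul 15, sell 131: 131/159 × $2,012.82 → $1,658.36
Total COGS = $276.88 + $2,771.81 + $4,661.29 + $1,658.36 = $9,368.34
Ending inventory (cost pool remaining) = $354.46
Check: goods available $9,722.80 = COGS $9,368.34 + ending $354.46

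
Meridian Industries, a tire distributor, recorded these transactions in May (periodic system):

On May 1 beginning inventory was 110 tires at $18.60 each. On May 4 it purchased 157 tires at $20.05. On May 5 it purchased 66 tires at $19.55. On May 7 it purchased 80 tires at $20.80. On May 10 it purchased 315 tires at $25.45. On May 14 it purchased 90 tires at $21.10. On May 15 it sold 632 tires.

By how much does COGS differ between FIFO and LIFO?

$772.40

FIFO COGS: 110 @ $18.60 + 157 @ $20.05 + 66 @ $19.55 + 80 @ $20.80 + 219 @ $25.45 = $13,721.70
LIFO COGS: 90 @ $21.10 + 315 @ $25.45 + 80 @ $20.80 + 66 @ $19.55 + 81 @ $20.05 = $14,494.10
Difference = |$13,721.70 − $14,494.10| = $772.40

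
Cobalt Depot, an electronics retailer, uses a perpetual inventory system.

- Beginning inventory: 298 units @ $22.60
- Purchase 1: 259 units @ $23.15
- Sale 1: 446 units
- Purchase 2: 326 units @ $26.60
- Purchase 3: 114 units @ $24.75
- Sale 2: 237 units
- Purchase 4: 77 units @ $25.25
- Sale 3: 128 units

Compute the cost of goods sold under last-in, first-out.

COGS = $19,616.20

Sale 1 (446) [LIFO — newest first]: 259 @ $23.15 + 187 @ $22.60 = $10,222.05
Sale 2 (237) [LIFO — newest first]: 114 @ $24.75 + 123 @ $26.60 = $6,093.30
Sale 3 (128) [LIFO — newest first]: 77 @ $25.25 + 51 @ $26.60 = $3,300.85
Total COGS = $10,222.05 + $6,093.30 + $3,300.85 = $19,616.20
Ending inventory: 111 @ $22.60 + 152 @ $26.60 = $6,551.80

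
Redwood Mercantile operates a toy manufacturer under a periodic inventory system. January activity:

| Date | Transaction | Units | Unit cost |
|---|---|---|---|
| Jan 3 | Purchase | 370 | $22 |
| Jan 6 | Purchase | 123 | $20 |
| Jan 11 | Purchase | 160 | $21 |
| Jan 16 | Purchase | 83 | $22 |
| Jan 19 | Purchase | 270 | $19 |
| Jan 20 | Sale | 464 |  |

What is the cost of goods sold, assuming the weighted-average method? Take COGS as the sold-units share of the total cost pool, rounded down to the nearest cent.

Jan 20, sell 464: 464/1006 × $20,916.00 → $9,647.14
Ending inventory (cost pool remaining) = $11,268.86
Check: goods available $20,916.00 = COGS $9,647.14 + ending $11,268.86

COGS = $9,647.14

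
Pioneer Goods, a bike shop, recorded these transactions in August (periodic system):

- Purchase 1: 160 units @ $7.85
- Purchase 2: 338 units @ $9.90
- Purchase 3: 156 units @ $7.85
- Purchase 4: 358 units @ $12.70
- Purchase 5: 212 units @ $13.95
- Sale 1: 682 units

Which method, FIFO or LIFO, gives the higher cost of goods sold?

FIFO COGS: 160 @ $7.85 + 338 @ $9.90 + 156 @ $7.85 + 28 @ $12.70 = $6,182.40
LIFO COGS: 212 @ $13.95 + 358 @ $12.70 + 112 @ $7.85 = $8,383.20

LIFO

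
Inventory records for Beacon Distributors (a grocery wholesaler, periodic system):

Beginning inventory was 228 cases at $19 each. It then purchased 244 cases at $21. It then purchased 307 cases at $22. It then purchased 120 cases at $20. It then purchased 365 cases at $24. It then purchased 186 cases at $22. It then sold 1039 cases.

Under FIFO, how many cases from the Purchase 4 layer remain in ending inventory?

225

Sale 1 (1039) [FIFO — oldest first]: 228 @ $19 + 244 @ $21 + 307 @ $22 + 120 @ $20 + 140 @ $24 = $21,970
Ending inventory: 225 @ $24 + 186 @ $22 = $9,492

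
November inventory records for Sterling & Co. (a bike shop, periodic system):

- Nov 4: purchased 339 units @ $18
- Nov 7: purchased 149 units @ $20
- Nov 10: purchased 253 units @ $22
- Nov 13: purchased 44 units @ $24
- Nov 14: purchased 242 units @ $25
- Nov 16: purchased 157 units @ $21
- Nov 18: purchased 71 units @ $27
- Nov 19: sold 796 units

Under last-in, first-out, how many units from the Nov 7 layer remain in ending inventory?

Nov 19, 796 sold [LIFO — newest first]: 71 @ $27 + 157 @ $21 + 242 @ $25 + 44 @ $24 + 253 @ $22 + 29 @ $20 = $18,466
Ending inventory: 339 @ $18 + 120 @ $20 = $8,502
Check: goods available $26,968 = COGS $18,466 + ending $8,502

120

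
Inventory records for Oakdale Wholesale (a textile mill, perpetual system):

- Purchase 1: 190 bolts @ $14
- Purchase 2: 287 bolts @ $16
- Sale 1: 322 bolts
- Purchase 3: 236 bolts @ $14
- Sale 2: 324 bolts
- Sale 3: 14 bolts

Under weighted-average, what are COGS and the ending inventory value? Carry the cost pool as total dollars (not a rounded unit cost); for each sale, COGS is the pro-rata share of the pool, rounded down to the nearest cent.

COGS = $9,788.71; ending inventory = $767.29

After Purchase 1: 190 on hand, pool $2,660.00 (≈ $14.0000 each)
After Purchase 2: 477 on hand, pool $7,252.00 (≈ $15.2034 each)
Sale 1, sell 322: 322/477 × $7,252.00 → $4,895.48
After Purchase 3: 391 on hand, pool $5,660.52 (≈ $14.4770 each)
Sale 2, sell 324: 324/391 × $5,660.52 → $4,690.55
Sale 3, sell 14: 14/67 × $969.97 → $202.68
Total COGS = $4,895.48 + $4,690.55 + $202.68 = $9,788.71
Ending inventory (cost pool remaining) = $767.29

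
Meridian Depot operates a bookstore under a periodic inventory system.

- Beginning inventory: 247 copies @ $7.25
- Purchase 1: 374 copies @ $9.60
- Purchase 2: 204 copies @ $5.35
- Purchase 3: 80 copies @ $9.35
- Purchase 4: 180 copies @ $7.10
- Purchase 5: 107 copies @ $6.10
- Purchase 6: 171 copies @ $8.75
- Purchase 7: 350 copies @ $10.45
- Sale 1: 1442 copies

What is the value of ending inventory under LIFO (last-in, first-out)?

Ending inventory = $2,021.15

Sale 1 (1442) [LIFO — newest first]: 350 @ $10.45 + 171 @ $8.75 + 107 @ $6.10 + 180 @ $7.10 + 80 @ $9.35 + 204 @ $5.35 + 350 @ $9.60 = $12,283.85
Ending inventory: 247 @ $7.25 + 24 @ $9.60 = $2,021.15
Check: goods available $14,305.00 = COGS $12,283.85 + ending $2,021.15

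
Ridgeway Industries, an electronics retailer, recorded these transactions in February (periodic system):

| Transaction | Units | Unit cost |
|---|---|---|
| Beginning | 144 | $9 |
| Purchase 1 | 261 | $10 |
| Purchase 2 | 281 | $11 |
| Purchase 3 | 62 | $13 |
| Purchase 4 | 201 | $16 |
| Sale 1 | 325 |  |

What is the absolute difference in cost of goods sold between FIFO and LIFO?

$1,598

FIFO COGS: 144 @ $9 + 181 @ $10 = $3,106
LIFO COGS: 201 @ $16 + 62 @ $13 + 62 @ $11 = $4,704
Difference = |$3,106 − $4,704| = $1,598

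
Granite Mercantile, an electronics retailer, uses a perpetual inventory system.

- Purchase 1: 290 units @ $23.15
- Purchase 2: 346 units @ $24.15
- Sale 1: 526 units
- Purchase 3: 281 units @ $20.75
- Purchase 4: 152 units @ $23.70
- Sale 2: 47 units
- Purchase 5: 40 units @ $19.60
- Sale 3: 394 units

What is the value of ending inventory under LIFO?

Sale 1 (526) [LIFO — newest first]: 346 @ $24.15 + 180 @ $23.15 = $12,522.90
Sale 2 (47) [LIFO — newest first]: 47 @ $23.70 = $1,113.90
Sale 3 (394) [LIFO — newest first]: 40 @ $19.60 + 105 @ $23.70 + 249 @ $20.75 = $8,439.25
Total COGS = $12,522.90 + $1,113.90 + $8,439.25 = $22,076.05
Ending inventory: 110 @ $23.15 + 32 @ $20.75 = $3,210.50
Check: goods available $25,286.55 = COGS $22,076.05 + ending $3,210.50

Ending inventory = $3,210.50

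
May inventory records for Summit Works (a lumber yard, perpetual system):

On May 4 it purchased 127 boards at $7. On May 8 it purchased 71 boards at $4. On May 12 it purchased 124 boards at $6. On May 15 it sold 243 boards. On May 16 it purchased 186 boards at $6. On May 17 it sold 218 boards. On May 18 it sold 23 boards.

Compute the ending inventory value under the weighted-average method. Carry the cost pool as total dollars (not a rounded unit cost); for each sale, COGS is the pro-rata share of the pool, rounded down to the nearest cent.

After May 4: 127 on hand, pool $889.00 (≈ $7.0000 each)
After May 8: 198 on hand, pool $1,173.00 (≈ $5.9242 each)
After May 12: 322 on hand, pool $1,917.00 (≈ $5.9534 each)
May 15, sell 243: 243/322 × $1,917.00 → $1,446.68
After May 16: 265 on hand, pool $1,586.32 (≈ $5.9861 each)
May 17, sell 218: 218/265 × $1,586.32 → $1,304.97
May 18, sell 23: 23/47 × $281.35 → $137.68
Total COGS = $1,446.68 + $1,304.97 + $137.68 = $2,889.33
Ending inventory (cost pool remaining) = $143.67
Check: goods available $3,033.00 = COGS $2,889.33 + ending $143.67

Ending inventory = $143.67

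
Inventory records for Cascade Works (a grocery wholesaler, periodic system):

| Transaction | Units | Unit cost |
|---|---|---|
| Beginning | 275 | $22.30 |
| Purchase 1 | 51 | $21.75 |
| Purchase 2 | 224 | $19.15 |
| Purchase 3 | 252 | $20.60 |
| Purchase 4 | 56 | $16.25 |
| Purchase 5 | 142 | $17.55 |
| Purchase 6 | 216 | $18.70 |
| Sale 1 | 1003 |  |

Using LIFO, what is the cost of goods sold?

COGS = $19,413.95

Sale 1 (1003) [LIFO — newest first]: 216 @ $18.70 + 142 @ $17.55 + 56 @ $16.25 + 252 @ $20.60 + 224 @ $19.15 + 51 @ $21.75 + 62 @ $22.30 = $19,413.95
Ending inventory: 213 @ $22.30 = $4,749.90
Check: goods available $24,163.85 = COGS $19,413.95 + ending $4,749.90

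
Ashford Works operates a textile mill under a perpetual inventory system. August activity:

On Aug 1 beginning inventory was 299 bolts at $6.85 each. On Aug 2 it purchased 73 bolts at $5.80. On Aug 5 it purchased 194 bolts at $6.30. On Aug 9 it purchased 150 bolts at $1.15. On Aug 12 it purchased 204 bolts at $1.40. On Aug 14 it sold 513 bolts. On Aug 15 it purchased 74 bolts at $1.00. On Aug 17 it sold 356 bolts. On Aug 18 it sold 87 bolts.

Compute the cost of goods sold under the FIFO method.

COGS = $4,187.85

Aug 14, 513 sold [FIFO — oldest first]: 299 @ $6.85 + 73 @ $5.80 + 141 @ $6.30 = $3,359.85
Aug 17, 356 sold [FIFO — oldest first]: 53 @ $6.30 + 150 @ $1.15 + 153 @ $1.40 = $720.60
Aug 18, 87 sold [FIFO — oldest first]: 51 @ $1.40 + 36 @ $1.00 = $107.40
Total COGS = $3,359.85 + $720.60 + $107.40 = $4,187.85
Ending inventory: 38 @ $1.00 = $38.00
Check: goods available $4,225.85 = COGS $4,187.85 + ending $38.00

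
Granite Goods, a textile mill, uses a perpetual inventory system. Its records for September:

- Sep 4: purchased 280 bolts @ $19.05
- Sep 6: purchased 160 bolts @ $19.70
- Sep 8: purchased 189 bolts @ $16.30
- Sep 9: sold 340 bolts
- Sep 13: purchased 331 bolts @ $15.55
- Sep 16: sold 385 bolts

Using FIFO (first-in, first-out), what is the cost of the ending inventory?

Ending inventory = $3,654.25

Sep 9, 340 sold [FIFO — oldest first]: 280 @ $19.05 + 60 @ $19.70 = $6,516.00
Sep 16, 385 sold [FIFO — oldest first]: 100 @ $19.70 + 189 @ $16.30 + 96 @ $15.55 = $6,543.50
Total COGS = $6,516.00 + $6,543.50 = $13,059.50
Ending inventory: 235 @ $15.55 = $3,654.25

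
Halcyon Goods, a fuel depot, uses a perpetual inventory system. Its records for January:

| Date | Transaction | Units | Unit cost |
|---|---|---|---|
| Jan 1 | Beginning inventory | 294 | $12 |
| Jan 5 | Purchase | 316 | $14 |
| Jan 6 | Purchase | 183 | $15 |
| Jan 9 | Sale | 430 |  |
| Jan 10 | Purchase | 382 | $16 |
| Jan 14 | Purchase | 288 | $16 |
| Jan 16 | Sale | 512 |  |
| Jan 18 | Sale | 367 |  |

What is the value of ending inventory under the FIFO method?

Jan 9, 430 sold [FIFO — oldest first]: 294 @ $12 + 136 @ $14 = $5,432
Jan 16, 512 sold [FIFO — oldest first]: 180 @ $14 + 183 @ $15 + 149 @ $16 = $7,649
Jan 18, 367 sold [FIFO — oldest first]: 233 @ $16 + 134 @ $16 = $5,872
Total COGS = $5,432 + $7,649 + $5,872 = $18,953
Ending inventory: 154 @ $16 = $2,464

Ending inventory = $2,464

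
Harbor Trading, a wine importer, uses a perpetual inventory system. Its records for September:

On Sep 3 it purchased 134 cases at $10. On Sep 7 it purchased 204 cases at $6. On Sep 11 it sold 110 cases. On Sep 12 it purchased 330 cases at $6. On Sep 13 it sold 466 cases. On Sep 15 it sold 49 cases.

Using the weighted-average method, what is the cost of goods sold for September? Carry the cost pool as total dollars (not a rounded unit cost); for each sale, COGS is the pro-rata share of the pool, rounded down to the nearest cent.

After Sep 3: 134 on hand, pool $1,340.00 (≈ $10.0000 each)
After Sep 7: 338 on hand, pool $2,564.00 (≈ $7.5858 each)
Sep 11, sell 110: 110/338 × $2,564.00 → $834.43
After Sep 12: 558 on hand, pool $3,709.57 (≈ $6.6480 each)
Sep 13, sell 466: 466/558 × $3,709.57 → $3,097.95
Sep 15, sell 49: 49/92 × $611.62 → $325.75
Total COGS = $834.43 + $3,097.95 + $325.75 = $4,258.13
Ending inventory (cost pool remaining) = $285.87
Check: goods available $4,544.00 = COGS $4,258.13 + ending $285.87

COGS = $4,258.13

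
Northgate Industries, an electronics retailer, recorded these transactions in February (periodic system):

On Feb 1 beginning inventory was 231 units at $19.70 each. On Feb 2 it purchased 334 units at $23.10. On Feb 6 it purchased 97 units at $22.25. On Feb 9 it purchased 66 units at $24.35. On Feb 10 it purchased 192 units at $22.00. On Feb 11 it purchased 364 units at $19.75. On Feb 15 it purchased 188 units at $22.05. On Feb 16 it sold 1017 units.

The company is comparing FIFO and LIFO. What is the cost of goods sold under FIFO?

FIFO COGS: 231 @ $19.70 + 334 @ $23.10 + 97 @ $22.25 + 66 @ $24.35 + 192 @ $22.00 + 97 @ $19.75 = $22,171.20
LIFO COGS: 188 @ $22.05 + 364 @ $19.75 + 192 @ $22.00 + 66 @ $24.35 + 97 @ $22.25 + 110 @ $23.10 = $21,864.75

COGS = $22,171.20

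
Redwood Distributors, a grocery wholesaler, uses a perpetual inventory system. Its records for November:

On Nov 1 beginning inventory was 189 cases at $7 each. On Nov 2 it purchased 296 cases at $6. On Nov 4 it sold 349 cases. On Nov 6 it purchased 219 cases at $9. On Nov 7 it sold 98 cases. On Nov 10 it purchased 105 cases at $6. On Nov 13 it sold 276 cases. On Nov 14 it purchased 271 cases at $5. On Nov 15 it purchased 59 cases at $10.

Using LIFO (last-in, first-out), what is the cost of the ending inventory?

Nov 4, 349 sold [LIFO — newest first]: 296 @ $6 + 53 @ $7 = $2,147
Nov 7, 98 sold [LIFO — newest first]: 98 @ $9 = $882
Nov 13, 276 sold [LIFO — newest first]: 105 @ $6 + 121 @ $9 + 50 @ $7 = $2,069
Total COGS = $2,147 + $882 + $2,069 = $5,098
Ending inventory: 86 @ $7 + 271 @ $5 + 59 @ $10 = $2,547

Ending inventory = $2,547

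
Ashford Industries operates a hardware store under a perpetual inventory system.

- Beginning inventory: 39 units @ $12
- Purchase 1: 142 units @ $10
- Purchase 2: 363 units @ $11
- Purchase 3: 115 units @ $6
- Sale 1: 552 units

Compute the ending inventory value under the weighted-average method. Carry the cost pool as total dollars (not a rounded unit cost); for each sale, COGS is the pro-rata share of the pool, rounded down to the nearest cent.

After Beginning: 39 on hand, pool $468.00 (≈ $12.0000 each)
After Purchase 1: 181 on hand, pool $1,888.00 (≈ $10.4309 each)
After Purchase 2: 544 on hand, pool $5,881.00 (≈ $10.8107 each)
After Purchase 3: 659 on hand, pool $6,571.00 (≈ $9.9712 each)
Sale 1, sell 552: 552/659 × $6,571.00 → $5,504.08
Ending inventory (cost pool remaining) = $1,066.92

Ending inventory = $1,066.92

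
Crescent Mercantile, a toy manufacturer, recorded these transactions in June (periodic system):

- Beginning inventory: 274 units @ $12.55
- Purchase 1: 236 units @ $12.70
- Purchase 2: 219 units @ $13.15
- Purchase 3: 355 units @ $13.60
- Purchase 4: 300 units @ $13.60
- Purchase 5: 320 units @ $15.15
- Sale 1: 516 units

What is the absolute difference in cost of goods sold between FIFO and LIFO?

FIFO COGS: 274 @ $12.55 + 236 @ $12.70 + 6 @ $13.15 = $6,514.80
LIFO COGS: 320 @ $15.15 + 196 @ $13.60 = $7,513.60
Difference = |$6,514.80 − $7,513.60| = $998.80

$998.80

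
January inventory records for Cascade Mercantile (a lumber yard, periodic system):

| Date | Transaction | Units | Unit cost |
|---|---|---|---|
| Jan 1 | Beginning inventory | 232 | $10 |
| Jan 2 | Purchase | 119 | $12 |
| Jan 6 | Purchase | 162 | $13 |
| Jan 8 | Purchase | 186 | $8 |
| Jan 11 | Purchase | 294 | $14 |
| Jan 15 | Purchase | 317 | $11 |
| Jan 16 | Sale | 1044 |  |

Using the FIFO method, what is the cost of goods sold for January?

Jan 16, 1044 sold [FIFO — oldest first]: 232 @ $10 + 119 @ $12 + 162 @ $13 + 186 @ $8 + 294 @ $14 + 51 @ $11 = $12,019
Ending inventory: 266 @ $11 = $2,926

COGS = $12,019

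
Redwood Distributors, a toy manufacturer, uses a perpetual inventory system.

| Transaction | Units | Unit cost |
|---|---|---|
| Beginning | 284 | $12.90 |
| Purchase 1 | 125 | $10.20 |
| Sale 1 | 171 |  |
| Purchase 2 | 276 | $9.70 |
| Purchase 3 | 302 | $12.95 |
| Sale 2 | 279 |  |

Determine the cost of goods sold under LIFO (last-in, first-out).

Sale 1 (171) [LIFO — newest first]: 125 @ $10.20 + 46 @ $12.90 = $1,868.40
Sale 2 (279) [LIFO — newest first]: 279 @ $12.95 = $3,613.05
Total COGS = $1,868.40 + $3,613.05 = $5,481.45
Ending inventory: 238 @ $12.90 + 276 @ $9.70 + 23 @ $12.95 = $6,045.25
Check: goods available $11,526.70 = COGS $5,481.45 + ending $6,045.25

COGS = $5,481.45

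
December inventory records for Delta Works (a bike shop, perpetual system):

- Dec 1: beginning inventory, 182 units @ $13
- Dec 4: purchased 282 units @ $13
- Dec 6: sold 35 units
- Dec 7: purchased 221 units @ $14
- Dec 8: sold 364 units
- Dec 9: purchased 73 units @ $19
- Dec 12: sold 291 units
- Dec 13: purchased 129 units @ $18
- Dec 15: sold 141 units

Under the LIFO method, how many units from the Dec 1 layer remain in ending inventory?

Dec 6, 35 sold [LIFO — newest first]: 35 @ $13 = $455
Dec 8, 364 sold [LIFO — newest first]: 221 @ $14 + 143 @ $13 = $4,953
Dec 12, 291 sold [LIFO — newest first]: 73 @ $19 + 104 @ $13 + 114 @ $13 = $4,221
Dec 15, 141 sold [LIFO — newest first]: 129 @ $18 + 12 @ $13 = $2,478
Total COGS = $455 + $4,953 + $4,221 + $2,478 = $12,107
Ending inventory: 56 @ $13 = $728

56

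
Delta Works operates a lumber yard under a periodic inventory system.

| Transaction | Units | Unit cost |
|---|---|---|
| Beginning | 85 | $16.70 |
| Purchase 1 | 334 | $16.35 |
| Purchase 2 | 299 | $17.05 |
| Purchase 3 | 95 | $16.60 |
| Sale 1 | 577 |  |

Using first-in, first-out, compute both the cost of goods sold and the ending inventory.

Sale 1 (577) [FIFO — oldest first]: 85 @ $16.70 + 334 @ $16.35 + 158 @ $17.05 = $9,574.30
Ending inventory: 141 @ $17.05 + 95 @ $16.60 = $3,981.05
Check: goods available $13,555.35 = COGS $9,574.30 + ending $3,981.05

COGS = $9,574.30; ending inventory = $3,981.05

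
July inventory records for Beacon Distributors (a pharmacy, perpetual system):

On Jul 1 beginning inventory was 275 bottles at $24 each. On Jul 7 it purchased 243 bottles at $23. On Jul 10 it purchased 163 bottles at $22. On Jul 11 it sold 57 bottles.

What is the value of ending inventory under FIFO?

Ending inventory = $14,407

Jul 11, 57 sold [FIFO — oldest first]: 57 @ $24 = $1,368
Ending inventory: 218 @ $24 + 243 @ $23 + 163 @ $22 = $14,407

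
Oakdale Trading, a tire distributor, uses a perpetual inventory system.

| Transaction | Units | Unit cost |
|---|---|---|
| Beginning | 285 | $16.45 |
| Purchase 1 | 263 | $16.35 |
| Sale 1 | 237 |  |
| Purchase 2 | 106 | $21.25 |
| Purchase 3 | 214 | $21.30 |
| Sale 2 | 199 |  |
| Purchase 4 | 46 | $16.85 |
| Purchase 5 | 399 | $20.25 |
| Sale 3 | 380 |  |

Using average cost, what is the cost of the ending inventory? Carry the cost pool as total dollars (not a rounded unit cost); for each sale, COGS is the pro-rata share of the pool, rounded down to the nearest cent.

After Beginning: 285 on hand, pool $4,688.25 (≈ $16.4500 each)
After Purchase 1: 548 on hand, pool $8,988.30 (≈ $16.4020 each)
Sale 1, sell 237: 237/548 × $8,988.30 → $3,887.27
After Purchase 2: 417 on hand, pool $7,353.53 (≈ $17.6344 each)
After Purchase 3: 631 on hand, pool $11,911.73 (≈ $18.8775 each)
Sale 2, sell 199: 199/631 × $11,911.73 → $3,756.63
After Purchase 4: 478 on hand, pool $8,930.20 (≈ $18.6824 each)
After Purchase 5: 877 on hand, pool $17,009.95 (≈ $19.3956 each)
Sale 3, sell 380: 380/877 × $17,009.95 → $7,370.33
Total COGS = $3,887.27 + $3,756.63 + $7,370.33 = $15,014.23
Ending inventory (cost pool remaining) = $9,639.62

Ending inventory = $9,639.62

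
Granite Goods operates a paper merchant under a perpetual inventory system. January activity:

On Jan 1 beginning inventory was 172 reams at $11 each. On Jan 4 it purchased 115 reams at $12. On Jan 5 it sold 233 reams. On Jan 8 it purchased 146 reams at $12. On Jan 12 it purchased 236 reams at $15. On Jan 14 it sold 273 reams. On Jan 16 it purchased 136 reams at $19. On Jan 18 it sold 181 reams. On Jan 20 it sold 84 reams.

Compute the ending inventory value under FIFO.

Jan 5, 233 sold [FIFO — oldest first]: 172 @ $11 + 61 @ $12 = $2,624
Jan 14, 273 sold [FIFO — oldest first]: 54 @ $12 + 146 @ $12 + 73 @ $15 = $3,495
Jan 18, 181 sold [FIFO — oldest first]: 163 @ $15 + 18 @ $19 = $2,787
Jan 20, 84 sold [FIFO — oldest first]: 84 @ $19 = $1,596
Total COGS = $2,624 + $3,495 + $2,787 + $1,596 = $10,502
Ending inventory: 34 @ $19 = $646

Ending inventory = $646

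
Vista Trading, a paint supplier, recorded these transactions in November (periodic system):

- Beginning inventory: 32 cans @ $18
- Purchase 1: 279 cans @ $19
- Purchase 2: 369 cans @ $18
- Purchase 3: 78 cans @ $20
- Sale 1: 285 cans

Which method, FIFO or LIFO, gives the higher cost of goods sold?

FIFO

FIFO COGS: 32 @ $18 + 253 @ $19 = $5,383
LIFO COGS: 78 @ $20 + 207 @ $18 = $5,286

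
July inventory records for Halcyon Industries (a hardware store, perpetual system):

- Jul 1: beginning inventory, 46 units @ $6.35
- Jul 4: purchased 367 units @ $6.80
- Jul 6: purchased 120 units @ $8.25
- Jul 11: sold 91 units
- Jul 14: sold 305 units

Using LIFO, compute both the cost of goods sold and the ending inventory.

COGS = $2,866.80; ending inventory = $910.90

Jul 11, 91 sold [LIFO — newest first]: 91 @ $8.25 = $750.75
Jul 14, 305 sold [LIFO — newest first]: 29 @ $8.25 + 276 @ $6.80 = $2,116.05
Total COGS = $750.75 + $2,116.05 = $2,866.80
Ending inventory: 46 @ $6.35 + 91 @ $6.80 = $910.90
Check: goods available $3,777.70 = COGS $2,866.80 + ending $910.90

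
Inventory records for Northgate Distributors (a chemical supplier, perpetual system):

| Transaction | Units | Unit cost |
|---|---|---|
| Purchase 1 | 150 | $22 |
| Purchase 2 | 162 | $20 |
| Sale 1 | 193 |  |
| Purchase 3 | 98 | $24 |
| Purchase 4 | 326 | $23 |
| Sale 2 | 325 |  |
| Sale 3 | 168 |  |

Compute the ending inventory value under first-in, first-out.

Ending inventory = $1,150

Sale 1 (193) [FIFO — oldest first]: 150 @ $22 + 43 @ $20 = $4,160
Sale 2 (325) [FIFO — oldest first]: 119 @ $20 + 98 @ $24 + 108 @ $23 = $7,216
Sale 3 (168) [FIFO — oldest first]: 168 @ $23 = $3,864
Total COGS = $4,160 + $7,216 + $3,864 = $15,240
Ending inventory: 50 @ $23 = $1,150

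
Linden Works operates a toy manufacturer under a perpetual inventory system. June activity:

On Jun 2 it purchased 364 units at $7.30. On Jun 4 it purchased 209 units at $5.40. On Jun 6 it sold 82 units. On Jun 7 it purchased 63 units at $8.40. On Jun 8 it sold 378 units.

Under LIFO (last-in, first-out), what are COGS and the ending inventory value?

COGS = $3,030.20; ending inventory = $1,284.80

Jun 6, 82 sold [LIFO — newest first]: 82 @ $5.40 = $442.80
Jun 8, 378 sold [LIFO — newest first]: 63 @ $8.40 + 127 @ $5.40 + 188 @ $7.30 = $2,587.40
Total COGS = $442.80 + $2,587.40 = $3,030.20
Ending inventory: 176 @ $7.30 = $1,284.80
Check: goods available $4,315.00 = COGS $3,030.20 + ending $1,284.80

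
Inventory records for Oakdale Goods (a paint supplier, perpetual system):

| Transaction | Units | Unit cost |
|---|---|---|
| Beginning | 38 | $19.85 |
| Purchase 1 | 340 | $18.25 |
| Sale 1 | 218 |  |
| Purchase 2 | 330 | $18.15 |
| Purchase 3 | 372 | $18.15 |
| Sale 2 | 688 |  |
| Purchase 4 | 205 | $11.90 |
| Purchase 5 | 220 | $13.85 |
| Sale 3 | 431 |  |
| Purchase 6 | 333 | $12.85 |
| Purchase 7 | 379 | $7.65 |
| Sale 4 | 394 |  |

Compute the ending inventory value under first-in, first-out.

Sale 1 (218) [FIFO — oldest first]: 38 @ $19.85 + 180 @ $18.25 = $4,039.30
Sale 2 (688) [FIFO — oldest first]: 160 @ $18.25 + 330 @ $18.15 + 198 @ $18.15 = $12,503.20
Sale 3 (431) [FIFO — oldest first]: 174 @ $18.15 + 205 @ $11.90 + 52 @ $13.85 = $6,317.80
Sale 4 (394) [FIFO — oldest first]: 168 @ $13.85 + 226 @ $12.85 = $5,230.90
Total COGS = $4,039.30 + $12,503.20 + $6,317.80 + $5,230.90 = $28,091.20
Ending inventory: 107 @ $12.85 + 379 @ $7.65 = $4,274.30

Ending inventory = $4,274.30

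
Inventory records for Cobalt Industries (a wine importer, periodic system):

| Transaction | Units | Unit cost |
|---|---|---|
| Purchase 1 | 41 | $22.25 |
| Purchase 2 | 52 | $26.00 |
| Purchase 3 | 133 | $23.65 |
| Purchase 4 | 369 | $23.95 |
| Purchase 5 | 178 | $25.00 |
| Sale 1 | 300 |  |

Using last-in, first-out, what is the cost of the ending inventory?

Sale 1 (300) [LIFO — newest first]: 178 @ $25.00 + 122 @ $23.95 = $7,371.90
Ending inventory: 41 @ $22.25 + 52 @ $26.00 + 133 @ $23.65 + 247 @ $23.95 = $11,325.35
Check: goods available $18,697.25 = COGS $7,371.90 + ending $11,325.35

Ending inventory = $11,325.35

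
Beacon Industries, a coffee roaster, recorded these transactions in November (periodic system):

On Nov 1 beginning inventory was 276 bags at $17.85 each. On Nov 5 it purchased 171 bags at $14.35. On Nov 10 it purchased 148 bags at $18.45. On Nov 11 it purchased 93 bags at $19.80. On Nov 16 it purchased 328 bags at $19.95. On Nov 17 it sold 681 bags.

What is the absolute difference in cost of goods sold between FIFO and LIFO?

$908.95

FIFO COGS: 276 @ $17.85 + 171 @ $14.35 + 148 @ $18.45 + 86 @ $19.80 = $11,813.85
LIFO COGS: 328 @ $19.95 + 93 @ $19.80 + 148 @ $18.45 + 112 @ $14.35 = $12,722.80
Difference = |$11,813.85 − $12,722.80| = $908.95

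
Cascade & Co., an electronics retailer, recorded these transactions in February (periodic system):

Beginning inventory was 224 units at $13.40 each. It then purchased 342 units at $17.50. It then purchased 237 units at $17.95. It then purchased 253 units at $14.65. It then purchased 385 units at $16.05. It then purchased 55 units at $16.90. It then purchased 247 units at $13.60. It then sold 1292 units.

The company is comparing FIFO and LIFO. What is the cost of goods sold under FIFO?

COGS = $20,735.00

FIFO COGS: 224 @ $13.40 + 342 @ $17.50 + 237 @ $17.95 + 253 @ $14.65 + 236 @ $16.05 = $20,735.00
LIFO COGS: 247 @ $13.60 + 55 @ $16.90 + 385 @ $16.05 + 253 @ $14.65 + 237 @ $17.95 + 115 @ $17.50 = $20,441.05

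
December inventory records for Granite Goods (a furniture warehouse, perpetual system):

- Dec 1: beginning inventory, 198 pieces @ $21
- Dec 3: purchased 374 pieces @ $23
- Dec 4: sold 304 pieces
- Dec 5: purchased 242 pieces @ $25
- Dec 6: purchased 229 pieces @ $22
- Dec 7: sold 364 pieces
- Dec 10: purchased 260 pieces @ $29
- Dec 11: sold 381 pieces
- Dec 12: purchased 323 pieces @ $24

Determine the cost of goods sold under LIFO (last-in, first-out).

COGS = $25,942

Dec 4, 304 sold [LIFO — newest first]: 304 @ $23 = $6,992
Dec 7, 364 sold [LIFO — newest first]: 229 @ $22 + 135 @ $25 = $8,413
Dec 11, 381 sold [LIFO — newest first]: 260 @ $29 + 107 @ $25 + 14 @ $23 = $10,537
Total COGS = $6,992 + $8,413 + $10,537 = $25,942
Ending inventory: 198 @ $21 + 56 @ $23 + 323 @ $24 = $13,198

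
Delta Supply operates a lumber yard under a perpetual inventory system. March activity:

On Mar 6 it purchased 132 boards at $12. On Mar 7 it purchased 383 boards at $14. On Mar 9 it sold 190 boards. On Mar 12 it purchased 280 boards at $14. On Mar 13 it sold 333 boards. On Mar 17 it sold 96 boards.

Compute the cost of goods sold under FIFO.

Mar 9, 190 sold [FIFO — oldest first]: 132 @ $12 + 58 @ $14 = $2,396
Mar 13, 333 sold [FIFO — oldest first]: 325 @ $14 + 8 @ $14 = $4,662
Mar 17, 96 sold [FIFO — oldest first]: 96 @ $14 = $1,344
Total COGS = $2,396 + $4,662 + $1,344 = $8,402
Ending inventory: 176 @ $14 = $2,464

COGS = $8,402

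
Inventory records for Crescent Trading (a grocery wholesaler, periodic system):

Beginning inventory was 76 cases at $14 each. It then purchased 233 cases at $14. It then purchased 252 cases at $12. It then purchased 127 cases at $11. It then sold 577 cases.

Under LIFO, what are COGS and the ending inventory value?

COGS = $7,193; ending inventory = $1,554

Sale 1 (577) [LIFO — newest first]: 127 @ $11 + 252 @ $12 + 198 @ $14 = $7,193
Ending inventory: 76 @ $14 + 35 @ $14 = $1,554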